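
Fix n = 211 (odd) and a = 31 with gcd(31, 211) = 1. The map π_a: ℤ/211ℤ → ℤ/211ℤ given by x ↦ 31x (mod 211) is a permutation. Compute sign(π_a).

-1

Orbit of 179 under x↦31x: [179, 63, 54, 197, 199, 50, 73]… (length divides ord_211(31)).
π_31 has 6 disjoint cycles with lengths [42, 42, 42, 42, 42, 1] on {0,…,210}.
211 − 6 = 205 transpositions; sign(π) = (−1)^205 = -1.
Zolotarev: (31|211) = -1, matching the cycle-count sign.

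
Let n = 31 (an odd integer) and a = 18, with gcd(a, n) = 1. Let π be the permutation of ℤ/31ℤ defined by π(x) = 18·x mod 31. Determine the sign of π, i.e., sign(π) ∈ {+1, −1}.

+1

Trace 25: π^k(25) = [25, 16, 9, 7, 2, 5, 28] for k=0..6.
The orbit structure of x ↦ 18x mod 31: 3 orbits of sizes [15, 15, 1].
3 cycles on 31: each ℓ→(−1)^(ℓ−1), product (−1)^28 = +1.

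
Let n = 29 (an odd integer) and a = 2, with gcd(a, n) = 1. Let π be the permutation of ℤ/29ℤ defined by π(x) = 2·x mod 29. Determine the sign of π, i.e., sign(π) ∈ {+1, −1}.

-1

Trace 25: π^k(25) = [25, 21, 13, 26, 23, 17, 5] for k=0..6.
The orbit structure of x ↦ 2x mod 29: 2 orbits of sizes [28, 1].
29 − 2 = 27 transpositions; sign(π) = (−1)^27 = -1.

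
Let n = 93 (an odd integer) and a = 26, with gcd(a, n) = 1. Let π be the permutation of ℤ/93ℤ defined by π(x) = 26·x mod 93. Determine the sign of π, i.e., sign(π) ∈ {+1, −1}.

Trace 67: π^k(67) = [67, 68, 1, 26, 25, 92] for k=0..5.
17 cycles of lengths [6, 6, 6, 6, 6, 6, 6, 6, 6, 6, 6, 6, 6, 6, 6, 2, 1].
n − c = 93 − 17 = 76; sign = (−1)^76 = +1.

+1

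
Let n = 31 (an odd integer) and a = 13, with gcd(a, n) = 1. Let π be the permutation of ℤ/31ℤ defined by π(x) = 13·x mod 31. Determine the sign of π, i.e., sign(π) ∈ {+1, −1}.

Start at x=7: 7 → 29 → 5 → 3 → 8 → 11 → 19 → … (one orbit).
2 cycles of lengths [30, 1].
With 2 cycles on 31 points, sign = (−1)^{31−2} = -1.
Zolotarev: (13|31) = -1, matching the cycle-count sign.

-1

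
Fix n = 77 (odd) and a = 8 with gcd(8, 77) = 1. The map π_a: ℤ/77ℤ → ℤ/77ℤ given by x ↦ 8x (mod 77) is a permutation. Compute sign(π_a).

Trace 43: π^k(43) = [43, 36, 57, 71, 29, 1, 8] for k=0..6.
The orbit structure of x ↦ 8x mod 77: 14 orbits of sizes [10, 10, 10, 10, 10, 10, 10, 1, 1, 1, 1, 1, 1, 1].
14 cycles on 77: each ℓ→(−1)^(ℓ−1), product (−1)^63 = -1.

-1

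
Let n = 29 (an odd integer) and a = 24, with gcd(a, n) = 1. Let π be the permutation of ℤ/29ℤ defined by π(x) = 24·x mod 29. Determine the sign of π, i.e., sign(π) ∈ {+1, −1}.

Orbit of 1 under x↦24x: [1, 24, 25, 20, 16, 7, 23]… (length divides ord_29(24)).
Cycle type of π: 7×4 + 1; total 5 cycles.
sign(π) = (−1)^{n − #cycles} = (−1)^{29−5} = (−1)^24 = +1.

+1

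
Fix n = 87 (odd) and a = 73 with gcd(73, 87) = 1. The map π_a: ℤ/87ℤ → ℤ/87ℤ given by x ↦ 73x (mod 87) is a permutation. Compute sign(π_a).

-1

Start at x=76: 76 → 67 → 19 → 82 → 70 → 64 → 61 → … (one orbit).
Cycle type of π: 28×3 + 1×3; total 6 cycles.
sign(π) = (−1)^{n − #cycles} = (−1)^{87−6} = (−1)^81 = -1.
The Jacobi symbol (73|87) = -1 (Zolotarev) agrees.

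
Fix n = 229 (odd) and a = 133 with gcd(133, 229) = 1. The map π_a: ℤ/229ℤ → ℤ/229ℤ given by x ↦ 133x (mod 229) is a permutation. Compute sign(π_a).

-1

Orbit of 17 under x↦133x: [17, 200, 36, 208, 184, 198, 228]… (length divides ord_229(133)).
2 cycles of lengths [228, 1].
229 − 2 = 227 transpositions; sign(π) = (−1)^227 = -1.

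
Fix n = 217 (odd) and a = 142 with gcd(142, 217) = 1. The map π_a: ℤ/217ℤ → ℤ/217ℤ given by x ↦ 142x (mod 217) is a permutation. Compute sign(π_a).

+1

Trace 72: π^k(72) = [72, 25, 78, 9, 193, 64, 191] for k=0..6.
Cycle lengths of π_142 on ℤ/217ℤ: [15, 15, 15, 15, 15, 15, 15, 15, 15, 15, 15, 15, 15, 15, 3, 3, 1]; 17 cycles in total.
With 17 cycles on 217 points, sign = (−1)^{217−17} = +1.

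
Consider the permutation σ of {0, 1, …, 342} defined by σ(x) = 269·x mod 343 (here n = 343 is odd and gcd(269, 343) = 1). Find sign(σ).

-1

Start at x=177: 177 → 279 → 277 → 82 → 106 → 45 → 100 → … (one orbit).
4 cycles of lengths [294, 42, 6, 1].
4 cycles on 343: each ℓ→(−1)^(ℓ−1), product (−1)^339 = -1.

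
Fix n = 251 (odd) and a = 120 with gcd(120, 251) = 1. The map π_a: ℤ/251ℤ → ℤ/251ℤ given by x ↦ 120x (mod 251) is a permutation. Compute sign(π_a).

Trace 222: π^k(222) = [222, 34, 64, 150, 179, 145, 81] for k=0..6.
2 cycles of lengths [250, 1].
251 − 2 = 249 transpositions; sign(π) = (−1)^249 = -1.

-1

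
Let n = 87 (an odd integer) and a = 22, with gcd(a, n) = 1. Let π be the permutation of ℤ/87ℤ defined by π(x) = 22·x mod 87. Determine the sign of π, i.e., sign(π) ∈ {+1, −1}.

+1

Trace 67: π^k(67) = [67, 82, 64, 16, 4, 1, 22] for k=0..6.
Cycle type of π: 14×6 + 1×3; total 9 cycles.
87 − 9 = 78 transpositions; sign(π) = (−1)^78 = +1.
The Jacobi symbol (22|87) = +1 (Zolotarev) agrees.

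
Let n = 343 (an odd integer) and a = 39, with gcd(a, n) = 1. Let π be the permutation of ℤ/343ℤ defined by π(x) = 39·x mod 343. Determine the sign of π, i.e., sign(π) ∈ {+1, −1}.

+1

Start at x=200: 200 → 254 → 302 → 116 → 65 → 134 → 81 → … (one orbit).
Decompose π into cycles: lengths [147, 147, 21, 21, 3, 3, 1] (7 cycles, including the fixed point 0).
sign(π) = (−1)^{n − #cycles} = (−1)^{343−7} = (−1)^336 = +1.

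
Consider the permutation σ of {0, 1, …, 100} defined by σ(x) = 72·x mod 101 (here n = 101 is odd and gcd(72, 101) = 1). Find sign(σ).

-1

Trace 2: π^k(2) = [2, 43, 66, 5, 57, 64, 63] for k=0..6.
π_72 has 2 disjoint cycles with lengths [100, 1] on {0,…,100}.
Σ(ℓ_i−1) = 101−2 = 99; sign = (−1)^99 = -1.
Via Zolotarev, sign(π_{72}) = (72|101) = -1.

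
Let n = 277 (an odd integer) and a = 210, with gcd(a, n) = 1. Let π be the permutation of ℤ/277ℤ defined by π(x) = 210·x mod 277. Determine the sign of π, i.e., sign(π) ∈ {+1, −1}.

+1

Orbit of 23 under x↦210x: [23, 121, 203, 249, 214, 66, 10]… (length divides ord_277(210)).
Cycle type of π: 138×2 + 1; total 3 cycles.
n − c = 277 − 3 = 274; sign = (−1)^274 = +1.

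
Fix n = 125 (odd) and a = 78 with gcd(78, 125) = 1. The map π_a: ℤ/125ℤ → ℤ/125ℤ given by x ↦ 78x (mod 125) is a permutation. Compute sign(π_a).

Orbit of 92 under x↦78x: [92, 51, 103, 34, 27, 106, 18]… (length divides ord_125(78)).
Cycle type of π: 100 + 20 + 4 + 1; total 4 cycles.
n − c = 125 − 4 = 121; sign = (−1)^121 = -1.
Check: (78/125) = -1 by Zolotarev.

-1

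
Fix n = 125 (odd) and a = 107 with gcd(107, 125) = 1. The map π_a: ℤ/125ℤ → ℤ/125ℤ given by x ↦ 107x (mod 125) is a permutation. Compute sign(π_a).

Orbit of 1 under x↦107x: [1, 107, 74, 43, 101, 57, 99]… (length divides ord_125(107)).
π_107 has 12 disjoint cycles with lengths [20, 20, 20, 20, 20, 4, 4, 4, 4, 4, 4, 1] on {0,…,124}.
n − c = 125 − 12 = 113; sign = (−1)^113 = -1.

-1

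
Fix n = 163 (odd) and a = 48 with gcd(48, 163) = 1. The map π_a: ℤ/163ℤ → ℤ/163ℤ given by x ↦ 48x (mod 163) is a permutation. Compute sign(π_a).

-1

Trace 30: π^k(30) = [30, 136, 8, 58, 13, 135, 123] for k=0..6.
Cycle lengths of π_48 on ℤ/163ℤ: [54, 54, 54, 1]; 4 cycles in total.
163 − 4 = 159 transpositions; sign(π) = (−1)^159 = -1.
Check: (48/163) = -1 by Zolotarev.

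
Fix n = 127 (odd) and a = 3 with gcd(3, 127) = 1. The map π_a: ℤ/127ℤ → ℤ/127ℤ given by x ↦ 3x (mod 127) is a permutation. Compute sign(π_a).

-1

Orbit of 73 under x↦3x: [73, 92, 22, 66, 71, 86, 4]… (length divides ord_127(3)).
Cycle lengths of π_3 on ℤ/127ℤ: [126, 1]; 2 cycles in total.
n − c = 127 − 2 = 125; sign = (−1)^125 = -1.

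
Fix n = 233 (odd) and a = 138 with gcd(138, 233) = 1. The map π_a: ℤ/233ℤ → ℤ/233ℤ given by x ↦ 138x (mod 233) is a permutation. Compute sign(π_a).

Trace 44: π^k(44) = [44, 14, 68, 64, 211, 226, 199] for k=0..6.
π_138 has 2 disjoint cycles with lengths [232, 1] on {0,…,232}.
With 2 cycles on 233 points, sign = (−1)^{233−2} = -1.

-1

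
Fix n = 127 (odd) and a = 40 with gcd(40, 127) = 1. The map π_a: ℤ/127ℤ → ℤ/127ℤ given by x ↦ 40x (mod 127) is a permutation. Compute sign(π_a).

Trace 19: π^k(19) = [19, 125, 47, 102, 16, 5, 73] for k=0..6.
π_40 has 4 disjoint cycles with lengths [42, 42, 42, 1] on {0,…,126}.
sign(π) = (−1)^{n − #cycles} = (−1)^{127−4} = (−1)^123 = -1.

-1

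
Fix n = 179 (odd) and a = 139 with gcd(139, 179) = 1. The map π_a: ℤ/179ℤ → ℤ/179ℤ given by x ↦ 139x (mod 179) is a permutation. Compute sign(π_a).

+1

Start at x=121: 121 → 172 → 101 → 77 → 142 → 48 → 49 → … (one orbit).
Decompose π into cycles: lengths [89, 89, 1] (3 cycles, including the fixed point 0).
179 − 3 = 176 transpositions; sign(π) = (−1)^176 = +1.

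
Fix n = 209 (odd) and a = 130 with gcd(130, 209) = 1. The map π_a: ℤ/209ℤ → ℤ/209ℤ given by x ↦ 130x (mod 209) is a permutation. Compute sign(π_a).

Start at x=130: 130 → 180 → 201 → 5 → 23 → 64 → 169 → … (one orbit).
Cycle lengths of π_130 on ℤ/209ℤ: [45, 45, 45, 45, 9, 9, 5, 5, 1]; 9 cycles in total.
Σ(ℓ_i−1) = 209−9 = 200; sign = (−1)^200 = +1.

+1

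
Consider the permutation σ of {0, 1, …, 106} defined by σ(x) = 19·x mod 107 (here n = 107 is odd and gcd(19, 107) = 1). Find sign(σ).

+1

Trace 99: π^k(99) = [99, 62, 1, 19, 40, 11, 102] for k=0..6.
Cycle type of π: 53×2 + 1; total 3 cycles.
n − c = 107 − 3 = 104; sign = (−1)^104 = +1.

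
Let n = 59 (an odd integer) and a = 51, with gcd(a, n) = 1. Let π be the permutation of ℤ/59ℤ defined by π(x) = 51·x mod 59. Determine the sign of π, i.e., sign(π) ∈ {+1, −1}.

Orbit of 22 under x↦51x: [22, 1, 51, 5, 19, 25, 36]… (length divides ord_59(51)).
Cycle lengths of π_51 on ℤ/59ℤ: [29, 29, 1]; 3 cycles in total.
sign(π) = (−1)^{n − #cycles} = (−1)^{59−3} = (−1)^56 = +1.

+1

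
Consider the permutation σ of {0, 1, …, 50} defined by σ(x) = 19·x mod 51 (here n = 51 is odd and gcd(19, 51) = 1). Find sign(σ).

Start at x=43: 43 → 1 → 19 → 4 → 25 → 16 → 49 → … (one orbit).
π_19 has 9 disjoint cycles with lengths [8, 8, 8, 8, 8, 8, 1, 1, 1] on {0,…,50}.
n − c = 51 − 9 = 42; sign = (−1)^42 = +1.

+1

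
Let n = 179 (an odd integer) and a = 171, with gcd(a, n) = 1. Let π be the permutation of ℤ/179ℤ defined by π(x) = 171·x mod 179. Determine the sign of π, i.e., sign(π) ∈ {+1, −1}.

+1

Trace 135: π^k(135) = [135, 173, 48, 153, 29, 126, 66] for k=0..6.
The orbit structure of x ↦ 171x mod 179: 3 orbits of sizes [89, 89, 1].
With 3 cycles on 179 points, sign = (−1)^{179−3} = +1.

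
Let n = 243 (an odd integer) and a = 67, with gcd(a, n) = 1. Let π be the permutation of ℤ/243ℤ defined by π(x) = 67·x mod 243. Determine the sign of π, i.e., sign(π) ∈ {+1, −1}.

Trace 40: π^k(40) = [40, 7, 226, 76, 232, 235, 193] for k=0..6.
Decompose π into cycles: lengths [81, 81, 27, 27, 9, 9, 3, 3, 1, 1, 1] (11 cycles, including the fixed point 0).
n − c = 243 − 11 = 232; sign = (−1)^232 = +1.
Via Zolotarev, sign(π_{67}) = (67|243) = +1.

+1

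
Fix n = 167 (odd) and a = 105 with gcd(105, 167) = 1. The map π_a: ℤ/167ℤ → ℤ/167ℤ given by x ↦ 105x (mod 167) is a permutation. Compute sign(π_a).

Trace 28: π^k(28) = [28, 101, 84, 136, 85, 74, 88] for k=0..6.
Cycle type of π: 166 + 1; total 2 cycles.
n − c = 167 − 2 = 165; sign = (−1)^165 = -1.

-1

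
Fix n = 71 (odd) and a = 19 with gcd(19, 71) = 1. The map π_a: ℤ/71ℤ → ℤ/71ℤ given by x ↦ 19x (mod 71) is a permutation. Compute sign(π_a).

Orbit of 32 under x↦19x: [32, 40, 50, 27, 16, 20, 25]… (length divides ord_71(19)).
Decompose π into cycles: lengths [35, 35, 1] (3 cycles, including the fixed point 0).
sign(π) = (−1)^{n − #cycles} = (−1)^{71−3} = (−1)^68 = +1.
(19|71)_J = +1 (Zolotarev's lemma cross-check).

+1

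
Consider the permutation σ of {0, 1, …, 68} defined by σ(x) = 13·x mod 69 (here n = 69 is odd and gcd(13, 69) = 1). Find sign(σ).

Trace 25: π^k(25) = [25, 49, 16, 1, 13, 31, 58] for k=0..6.
Decompose π into cycles: lengths [11, 11, 11, 11, 11, 11, 1, 1, 1] (9 cycles, including the fixed point 0).
9 cycles on 69: each ℓ→(−1)^(ℓ−1), product (−1)^60 = +1.

+1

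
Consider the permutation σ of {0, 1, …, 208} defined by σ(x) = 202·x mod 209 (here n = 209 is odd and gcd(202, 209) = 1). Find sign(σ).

Start at x=115: 115 → 31 → 201 → 56 → 26 → 27 → 20 → … (one orbit).
12 cycles of lengths [30, 30, 30, 30, 30, 30, 6, 6, 6, 5, 5, 1].
With 12 cycles on 209 points, sign = (−1)^{209−12} = -1.
Check: (202/209) = -1 by Zolotarev.

-1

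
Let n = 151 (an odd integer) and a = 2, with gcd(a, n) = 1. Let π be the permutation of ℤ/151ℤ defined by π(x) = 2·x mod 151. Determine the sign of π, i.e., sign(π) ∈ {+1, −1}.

Start at x=16: 16 → 32 → 64 → 128 → 105 → 59 → 118 → … (one orbit).
Decompose π into cycles: lengths [15, 15, 15, 15, 15, 15, 15, 15, 15, 15, 1] (11 cycles, including the fixed point 0).
11 cycles on 151: each ℓ→(−1)^(ℓ−1), product (−1)^140 = +1.

+1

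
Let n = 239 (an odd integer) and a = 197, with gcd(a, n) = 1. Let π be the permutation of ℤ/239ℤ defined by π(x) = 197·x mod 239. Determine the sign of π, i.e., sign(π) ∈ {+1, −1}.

Trace 122: π^k(122) = [122, 134, 108, 5, 29, 216, 10] for k=0..6.
The orbit structure of x ↦ 197x mod 239: 3 orbits of sizes [119, 119, 1].
sign(π) = (−1)^{n − #cycles} = (−1)^{239−3} = (−1)^236 = +1.

+1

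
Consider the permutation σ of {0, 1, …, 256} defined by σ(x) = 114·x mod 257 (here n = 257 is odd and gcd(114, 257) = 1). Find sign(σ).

Trace 84: π^k(84) = [84, 67, 185, 16, 25, 23, 52] for k=0..6.
The orbit structure of x ↦ 114x mod 257: 3 orbits of sizes [128, 128, 1].
257 − 3 = 254 transpositions; sign(π) = (−1)^254 = +1.

+1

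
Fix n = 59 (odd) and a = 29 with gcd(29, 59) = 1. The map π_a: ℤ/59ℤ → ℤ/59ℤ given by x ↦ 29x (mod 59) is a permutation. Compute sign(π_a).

+1

Orbit of 36 under x↦29x: [36, 41, 9, 25, 17, 21, 19]… (length divides ord_59(29)).
Decompose π into cycles: lengths [29, 29, 1] (3 cycles, including the fixed point 0).
59 − 3 = 56 transpositions; sign(π) = (−1)^56 = +1.
(29|59)_J = +1 (Zolotarev's lemma cross-check).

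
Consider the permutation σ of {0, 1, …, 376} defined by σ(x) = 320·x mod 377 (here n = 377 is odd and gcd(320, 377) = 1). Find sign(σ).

-1

Start at x=233: 233 → 291 → 1 → 320 → 233 (one orbit).
116 cycles of lengths [4, 4, 4, 4, 4, 4, 4, 4, 4, 4, 4, 4, 4, 4, 4, 4, 4, 4, 4, 4, 4, 4, 4, 4, 4, 4, 4, 4, 4, 4, 4, 4, 4, 4, 4, 4, 4, 4, 4, 4, 4, 4, 4, 4, 4, 4, 4, 4, 4, 4, 4, 4, 4, 4, 4, 4, 4, 4, 4, 4, 4, 4, 4, 4, 4, 4, 4, 4, 4, 4, 4, 4, 4, 4, 4, 4, 4, 4, 4, 4, 4, 4, 4, 4, 4, 4, 4, 1, 1, 1, 1, 1, 1, 1, 1, 1, 1, 1, 1, 1, 1, 1, 1, 1, 1, 1, 1, 1, 1, 1, 1, 1, 1, 1, 1, 1].
With 116 cycles on 377 points, sign = (−1)^{377−116} = -1.
The Jacobi symbol (320|377) = -1 (Zolotarev) agrees.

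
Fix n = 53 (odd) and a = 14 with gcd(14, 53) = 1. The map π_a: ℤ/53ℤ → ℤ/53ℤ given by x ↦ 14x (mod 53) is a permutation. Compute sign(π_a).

Trace 30: π^k(30) = [30, 49, 50, 11, 48, 36, 27] for k=0..6.
Cycle type of π: 52 + 1; total 2 cycles.
n − c = 53 − 2 = 51; sign = (−1)^51 = -1.

-1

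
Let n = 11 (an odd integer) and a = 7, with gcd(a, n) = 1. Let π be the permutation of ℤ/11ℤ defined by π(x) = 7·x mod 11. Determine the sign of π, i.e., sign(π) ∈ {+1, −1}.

Start at x=8: 8 → 1 → 7 → 5 → 2 → 3 → 10 → … (one orbit).
Cycle lengths of π_7 on ℤ/11ℤ: [10, 1]; 2 cycles in total.
Σ(ℓ_i−1) = 11−2 = 9; sign = (−1)^9 = -1.
Check: (7/11) = -1 by Zolotarev.

-1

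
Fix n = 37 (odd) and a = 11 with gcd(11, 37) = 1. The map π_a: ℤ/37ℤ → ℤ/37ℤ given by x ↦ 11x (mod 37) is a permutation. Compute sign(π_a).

Start at x=10: 10 → 36 → 26 → 27 → 1 → 11 → 10 (one orbit).
Cycle lengths of π_11 on ℤ/37ℤ: [6, 6, 6, 6, 6, 6, 1]; 7 cycles in total.
With 7 cycles on 37 points, sign = (−1)^{37−7} = +1.
The Jacobi symbol (11|37) = +1 (Zolotarev) agrees.

+1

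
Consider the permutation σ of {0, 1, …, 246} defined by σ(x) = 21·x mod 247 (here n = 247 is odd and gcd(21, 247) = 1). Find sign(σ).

Start at x=8: 8 → 168 → 70 → 235 → 242 → 142 → 18 → … (one orbit).
11 cycles of lengths [36, 36, 36, 36, 36, 36, 18, 4, 4, 4, 1].
n − c = 247 − 11 = 236; sign = (−1)^236 = +1.
Zolotarev: (21|247) = +1, matching the cycle-count sign.

+1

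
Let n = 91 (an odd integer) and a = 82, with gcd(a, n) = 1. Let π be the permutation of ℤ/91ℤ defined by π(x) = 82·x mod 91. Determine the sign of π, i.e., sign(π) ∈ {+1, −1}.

-1

Trace 10: π^k(10) = [10, 1, 82, 81, 90, 9] for k=0..5.
Cycle lengths of π_82 on ℤ/91ℤ: [6, 6, 6, 6, 6, 6, 6, 6, 6, 6, 6, 6, 6, 6, 6, 1]; 16 cycles in total.
With 16 cycles on 91 points, sign = (−1)^{91−16} = -1.
Check: (82/91) = -1 by Zolotarev.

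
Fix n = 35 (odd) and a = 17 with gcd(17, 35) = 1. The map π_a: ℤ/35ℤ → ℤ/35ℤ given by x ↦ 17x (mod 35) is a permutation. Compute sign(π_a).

+1

Trace 11: π^k(11) = [11, 12, 29, 3, 16, 27, 4] for k=0..6.
The orbit structure of x ↦ 17x mod 35: 5 orbits of sizes [12, 12, 6, 4, 1].
35 − 5 = 30 transpositions; sign(π) = (−1)^30 = +1.
Zolotarev: (17|35) = +1, matching the cycle-count sign.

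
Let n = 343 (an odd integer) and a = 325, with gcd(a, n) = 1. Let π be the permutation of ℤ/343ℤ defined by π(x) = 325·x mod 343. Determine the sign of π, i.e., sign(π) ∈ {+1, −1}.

Start at x=342: 342 → 18 → 19 → 1 → 325 → 324 → 342 (one orbit).
Cycle type of π: 6×57 + 1; total 58 cycles.
With 58 cycles on 343 points, sign = (−1)^{343−58} = -1.

-1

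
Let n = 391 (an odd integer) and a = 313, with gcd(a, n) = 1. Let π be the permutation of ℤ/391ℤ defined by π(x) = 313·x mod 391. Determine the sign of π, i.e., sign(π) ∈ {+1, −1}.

Trace 370: π^k(370) = [370, 74, 93, 175, 35, 7, 236] for k=0..6.
Cycle type of π: 176×2 + 22 + 16 + 1; total 5 cycles.
n − c = 391 − 5 = 386; sign = (−1)^386 = +1.

+1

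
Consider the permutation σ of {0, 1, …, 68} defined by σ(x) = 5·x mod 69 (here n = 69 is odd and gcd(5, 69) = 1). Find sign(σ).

Start at x=53: 53 → 58 → 14 → 1 → 5 → 25 → 56 → … (one orbit).
5 cycles of lengths [22, 22, 22, 2, 1].
n − c = 69 − 5 = 64; sign = (−1)^64 = +1.

+1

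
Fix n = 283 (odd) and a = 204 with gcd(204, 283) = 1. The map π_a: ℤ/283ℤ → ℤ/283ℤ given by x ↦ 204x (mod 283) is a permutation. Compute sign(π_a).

Trace 38: π^k(38) = [38, 111, 4, 250, 60, 71, 51] for k=0..6.
Cycle type of π: 47×6 + 1; total 7 cycles.
283 − 7 = 276 transpositions; sign(π) = (−1)^276 = +1.

+1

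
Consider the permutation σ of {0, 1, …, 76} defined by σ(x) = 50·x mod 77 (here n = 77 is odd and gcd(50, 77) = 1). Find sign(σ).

-1

Orbit of 1 under x↦50x: [1, 50, 36, 29, 64, 43, 71]… (length divides ord_77(50)).
Cycle lengths of π_50 on ℤ/77ℤ: [10, 10, 10, 10, 10, 10, 10, 1, 1, 1, 1, 1, 1, 1]; 14 cycles in total.
14 cycles on 77: each ℓ→(−1)^(ℓ−1), product (−1)^63 = -1.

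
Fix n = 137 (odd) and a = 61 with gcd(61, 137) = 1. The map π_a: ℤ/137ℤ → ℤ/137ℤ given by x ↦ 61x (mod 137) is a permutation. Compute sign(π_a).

+1

Start at x=36: 36 → 4 → 107 → 88 → 25 → 18 → 2 → … (one orbit).
Decompose π into cycles: lengths [68, 68, 1] (3 cycles, including the fixed point 0).
Σ(ℓ_i−1) = 137−3 = 134; sign = (−1)^134 = +1.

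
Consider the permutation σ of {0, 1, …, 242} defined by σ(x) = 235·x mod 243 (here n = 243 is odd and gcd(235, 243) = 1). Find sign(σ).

+1

Trace 172: π^k(172) = [172, 82, 73, 145, 55, 46, 118] for k=0..6.
Cycle lengths of π_235 on ℤ/243ℤ: [27, 27, 27, 27, 27, 27, 9, 9, 9, 9, 9, 9, 3, 3, 3, 3, 3, 3, 1, 1, 1, 1, 1, 1, 1, 1, 1]; 27 cycles in total.
27 cycles on 243: each ℓ→(−1)^(ℓ−1), product (−1)^216 = +1.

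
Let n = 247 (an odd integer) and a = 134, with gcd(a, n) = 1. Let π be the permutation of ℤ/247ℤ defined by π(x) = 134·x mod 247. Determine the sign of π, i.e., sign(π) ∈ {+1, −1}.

Orbit of 77 under x↦134x: [77, 191, 153, 1, 134, 172]… (length divides ord_247(134)).
Decompose π into cycles: lengths [6, 6, 6, 6, 6, 6, 6, 6, 6, 6, 6, 6, 6, 6, 6, 6, 6, 6, 6, 6, 6, 6, 6, 6, 6, 6, 6, 6, 6, 6, 6, 6, 6, 6, 6, 6, 6, 6, 1, 1, 1, 1, 1, 1, 1, 1, 1, 1, 1, 1, 1, 1, 1, 1, 1, 1, 1] (57 cycles, including the fixed point 0).
With 57 cycles on 247 points, sign = (−1)^{247−57} = +1.
(134|247)_J = +1 (Zolotarev's lemma cross-check).

+1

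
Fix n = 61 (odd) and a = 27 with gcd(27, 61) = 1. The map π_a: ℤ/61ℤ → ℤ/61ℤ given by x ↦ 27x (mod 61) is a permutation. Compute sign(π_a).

+1

Trace 1: π^k(1) = [1, 27, 58, 41, 9, 60, 34] for k=0..6.
The orbit structure of x ↦ 27x mod 61: 7 orbits of sizes [10, 10, 10, 10, 10, 10, 1].
Σ(ℓ_i−1) = 61−7 = 54; sign = (−1)^54 = +1.
The Jacobi symbol (27|61) = +1 (Zolotarev) agrees.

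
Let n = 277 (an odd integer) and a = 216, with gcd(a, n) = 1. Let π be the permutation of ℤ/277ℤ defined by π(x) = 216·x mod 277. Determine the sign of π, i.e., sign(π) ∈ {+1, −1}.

-1

Trace 264: π^k(264) = [264, 239, 102, 149, 52, 152, 146] for k=0..6.
Cycle type of π: 92×3 + 1; total 4 cycles.
277 − 4 = 273 transpositions; sign(π) = (−1)^273 = -1.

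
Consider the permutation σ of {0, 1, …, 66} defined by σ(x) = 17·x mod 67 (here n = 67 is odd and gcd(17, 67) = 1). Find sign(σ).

Trace 4: π^k(4) = [4, 1, 17, 21, 22, 39, 60] for k=0..6.
Cycle type of π: 33×2 + 1; total 3 cycles.
n − c = 67 − 3 = 64; sign = (−1)^64 = +1.
Zolotarev: (17|67) = +1, matching the cycle-count sign.

+1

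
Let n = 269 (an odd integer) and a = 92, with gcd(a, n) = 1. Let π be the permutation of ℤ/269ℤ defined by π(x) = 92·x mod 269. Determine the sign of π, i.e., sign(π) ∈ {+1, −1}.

+1

Start at x=138: 138 → 53 → 34 → 169 → 215 → 143 → 244 → … (one orbit).
Cycle lengths of π_92 on ℤ/269ℤ: [134, 134, 1]; 3 cycles in total.
269 − 3 = 266 transpositions; sign(π) = (−1)^266 = +1.
Via Zolotarev, sign(π_{92}) = (92|269) = +1.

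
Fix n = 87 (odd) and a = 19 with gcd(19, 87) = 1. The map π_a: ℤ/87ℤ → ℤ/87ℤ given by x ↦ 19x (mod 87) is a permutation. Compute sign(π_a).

-1

Orbit of 76 under x↦19x: [76, 52, 31, 67, 55, 1, 19]… (length divides ord_87(19)).
Cycle type of π: 28×3 + 1×3; total 6 cycles.
sign(π) = (−1)^{n − #cycles} = (−1)^{87−6} = (−1)^81 = -1.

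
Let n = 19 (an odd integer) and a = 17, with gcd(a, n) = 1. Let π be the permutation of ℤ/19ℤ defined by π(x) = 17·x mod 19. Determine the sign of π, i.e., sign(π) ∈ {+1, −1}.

Start at x=9: 9 → 1 → 17 → 4 → 11 → 16 → 6 → … (one orbit).
3 cycles of lengths [9, 9, 1].
sign(π) = (−1)^{n − #cycles} = (−1)^{19−3} = (−1)^16 = +1.

+1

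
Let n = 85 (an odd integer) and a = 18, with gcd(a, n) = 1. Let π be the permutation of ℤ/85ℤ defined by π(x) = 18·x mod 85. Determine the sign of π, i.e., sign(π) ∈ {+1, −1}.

Orbit of 52 under x↦18x: [52, 1, 18, 69]… (length divides ord_85(18)).
Decompose π into cycles: lengths [4, 4, 4, 4, 4, 4, 4, 4, 4, 4, 4, 4, 4, 4, 4, 4, 4, 1, 1, 1, 1, 1, 1, 1, 1, 1, 1, 1, 1, 1, 1, 1, 1, 1] (34 cycles, including the fixed point 0).
Σ(ℓ_i−1) = 85−34 = 51; sign = (−1)^51 = -1.
(18|85)_J = -1 (Zolotarev's lemma cross-check).

-1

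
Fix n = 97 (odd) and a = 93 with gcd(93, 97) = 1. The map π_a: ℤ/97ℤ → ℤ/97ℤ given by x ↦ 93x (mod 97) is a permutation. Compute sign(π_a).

+1

Trace 64: π^k(64) = [64, 35, 54, 75, 88, 36, 50] for k=0..6.
The orbit structure of x ↦ 93x mod 97: 5 orbits of sizes [24, 24, 24, 24, 1].
n − c = 97 − 5 = 92; sign = (−1)^92 = +1.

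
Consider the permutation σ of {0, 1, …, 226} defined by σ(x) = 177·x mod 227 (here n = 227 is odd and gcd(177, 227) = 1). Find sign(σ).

Orbit of 100 under x↦177x: [100, 221, 73, 209, 219, 173, 203]… (length divides ord_227(177)).
Cycle type of π: 113×2 + 1; total 3 cycles.
227 − 3 = 224 transpositions; sign(π) = (−1)^224 = +1.
(177|227)_J = +1 (Zolotarev's lemma cross-check).

+1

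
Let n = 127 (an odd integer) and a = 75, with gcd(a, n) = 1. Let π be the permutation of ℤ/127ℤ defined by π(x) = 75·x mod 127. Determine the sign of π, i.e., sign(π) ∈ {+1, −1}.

Orbit of 75 under x↦75x: [75, 37, 108, 99, 59, 107, 24]… (length divides ord_127(75)).
8 cycles of lengths [18, 18, 18, 18, 18, 18, 18, 1].
Σ(ℓ_i−1) = 127−8 = 119; sign = (−1)^119 = -1.
The Jacobi symbol (75|127) = -1 (Zolotarev) agrees.

-1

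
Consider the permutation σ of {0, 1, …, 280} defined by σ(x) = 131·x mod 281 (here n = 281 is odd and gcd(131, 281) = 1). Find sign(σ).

-1

Orbit of 79 under x↦131x: [79, 233, 175, 164, 128, 189, 31]… (length divides ord_281(131)).
Cycle type of π: 280 + 1; total 2 cycles.
2 cycles on 281: each ℓ→(−1)^(ℓ−1), product (−1)^279 = -1.
(131|281)_J = -1 (Zolotarev's lemma cross-check).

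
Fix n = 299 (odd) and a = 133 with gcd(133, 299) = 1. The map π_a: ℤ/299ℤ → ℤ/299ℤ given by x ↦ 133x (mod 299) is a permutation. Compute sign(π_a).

+1

Orbit of 27 under x↦133x: [27, 3, 100, 144, 16, 35, 170]… (length divides ord_299(133)).
The orbit structure of x ↦ 133x mod 299: 15 orbits of sizes [33, 33, 33, 33, 33, 33, 33, 33, 11, 11, 3, 3, 3, 3, 1].
sign(π) = (−1)^{n − #cycles} = (−1)^{299−15} = (−1)^284 = +1.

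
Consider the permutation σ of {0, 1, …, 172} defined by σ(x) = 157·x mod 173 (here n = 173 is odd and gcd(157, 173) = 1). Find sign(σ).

+1

Orbit of 29 under x↦157x: [29, 55, 158, 67, 139, 25, 119]… (length divides ord_173(157)).
Cycle type of π: 86×2 + 1; total 3 cycles.
173 − 3 = 170 transpositions; sign(π) = (−1)^170 = +1.
Zolotarev: (157|173) = +1, matching the cycle-count sign.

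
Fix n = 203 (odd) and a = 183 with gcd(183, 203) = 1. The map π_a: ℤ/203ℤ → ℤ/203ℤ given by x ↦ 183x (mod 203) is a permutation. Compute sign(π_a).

Trace 197: π^k(197) = [197, 120, 36, 92, 190, 57, 78] for k=0..6.
Decompose π into cycles: lengths [14, 14, 14, 14, 14, 14, 14, 14, 14, 14, 14, 14, 14, 14, 1, 1, 1, 1, 1, 1, 1] (21 cycles, including the fixed point 0).
21 cycles on 203: each ℓ→(−1)^(ℓ−1), product (−1)^182 = +1.

+1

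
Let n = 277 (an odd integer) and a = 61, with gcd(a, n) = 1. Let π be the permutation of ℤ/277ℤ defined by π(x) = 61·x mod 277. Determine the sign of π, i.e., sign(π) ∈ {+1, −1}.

-1

Orbit of 208 under x↦61x: [208, 223, 30, 168, 276, 216, 157]… (length divides ord_277(61)).
π_61 has 4 disjoint cycles with lengths [92, 92, 92, 1] on {0,…,276}.
277 − 4 = 273 transpositions; sign(π) = (−1)^273 = -1.
The Jacobi symbol (61|277) = -1 (Zolotarev) agrees.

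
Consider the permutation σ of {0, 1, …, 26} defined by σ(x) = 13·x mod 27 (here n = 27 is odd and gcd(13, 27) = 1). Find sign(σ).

+1

Trace 1: π^k(1) = [1, 13, 7, 10, 22, 16, 19] for k=0..6.
Cycle lengths of π_13 on ℤ/27ℤ: [9, 9, 3, 3, 1, 1, 1]; 7 cycles in total.
With 7 cycles on 27 points, sign = (−1)^{27−7} = +1.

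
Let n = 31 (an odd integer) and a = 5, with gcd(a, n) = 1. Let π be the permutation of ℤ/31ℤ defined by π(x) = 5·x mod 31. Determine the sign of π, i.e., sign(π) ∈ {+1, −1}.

+1

Start at x=5: 5 → 25 → 1 → 5 (one orbit).
Cycle lengths of π_5 on ℤ/31ℤ: [3, 3, 3, 3, 3, 3, 3, 3, 3, 3, 1]; 11 cycles in total.
n − c = 31 − 11 = 20; sign = (−1)^20 = +1.
Check: (5/31) = +1 by Zolotarev.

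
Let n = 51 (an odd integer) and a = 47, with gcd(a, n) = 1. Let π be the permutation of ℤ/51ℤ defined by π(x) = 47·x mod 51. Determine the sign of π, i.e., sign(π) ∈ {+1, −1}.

Start at x=38: 38 → 1 → 47 → 16 → 38 (one orbit).
14 cycles of lengths [4, 4, 4, 4, 4, 4, 4, 4, 4, 4, 4, 4, 2, 1].
sign(π) = (−1)^{n − #cycles} = (−1)^{51−14} = (−1)^37 = -1.

-1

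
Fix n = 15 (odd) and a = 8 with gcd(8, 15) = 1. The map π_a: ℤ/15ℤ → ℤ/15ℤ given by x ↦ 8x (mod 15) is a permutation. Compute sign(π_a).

+1

Start at x=1: 1 → 8 → 4 → 2 → 1 (one orbit).
π_8 has 5 disjoint cycles with lengths [4, 4, 4, 2, 1] on {0,…,14}.
15 − 5 = 10 transpositions; sign(π) = (−1)^10 = +1.
Via Zolotarev, sign(π_{8}) = (8|15) = +1.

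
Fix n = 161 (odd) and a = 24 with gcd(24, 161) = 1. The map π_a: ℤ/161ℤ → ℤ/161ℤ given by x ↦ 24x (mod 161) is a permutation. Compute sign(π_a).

-1

Orbit of 1 under x↦24x: [1, 24, 93, 139, 116, 47]… (length divides ord_161(24)).
Decompose π into cycles: lengths [6, 6, 6, 6, 6, 6, 6, 6, 6, 6, 6, 6, 6, 6, 6, 6, 6, 6, 6, 6, 6, 6, 6, 1, 1, 1, 1, 1, 1, 1, 1, 1, 1, 1, 1, 1, 1, 1, 1, 1, 1, 1, 1, 1, 1, 1] (46 cycles, including the fixed point 0).
46 cycles on 161: each ℓ→(−1)^(ℓ−1), product (−1)^115 = -1.
The Jacobi symbol (24|161) = -1 (Zolotarev) agrees.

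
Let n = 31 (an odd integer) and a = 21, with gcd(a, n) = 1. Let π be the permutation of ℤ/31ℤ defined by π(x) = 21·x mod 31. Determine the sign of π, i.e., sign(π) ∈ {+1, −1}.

-1

Orbit of 22 under x↦21x: [22, 28, 30, 10, 24, 8, 13]… (length divides ord_31(21)).
Decompose π into cycles: lengths [30, 1] (2 cycles, including the fixed point 0).
31 − 2 = 29 transpositions; sign(π) = (−1)^29 = -1.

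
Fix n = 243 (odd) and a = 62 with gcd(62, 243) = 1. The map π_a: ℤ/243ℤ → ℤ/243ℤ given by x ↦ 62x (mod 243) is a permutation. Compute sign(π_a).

Trace 154: π^k(154) = [154, 71, 28, 35, 226, 161, 19] for k=0..6.
The orbit structure of x ↦ 62x mod 243: 14 orbits of sizes [54, 54, 54, 18, 18, 18, 6, 6, 6, 2, 2, 2, 2, 1].
243 − 14 = 229 transpositions; sign(π) = (−1)^229 = -1.

-1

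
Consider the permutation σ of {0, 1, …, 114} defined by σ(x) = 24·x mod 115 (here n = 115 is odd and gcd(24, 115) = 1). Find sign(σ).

Trace 1: π^k(1) = [1, 24] for k=0..1.
The orbit structure of x ↦ 24x mod 115: 69 orbits of sizes [2, 2, 2, 2, 2, 2, 2, 2, 2, 2, 2, 2, 2, 2, 2, 2, 2, 2, 2, 2, 2, 2, 2, 2, 2, 2, 2, 2, 2, 2, 2, 2, 2, 2, 2, 2, 2, 2, 2, 2, 2, 2, 2, 2, 2, 2, 1, 1, 1, 1, 1, 1, 1, 1, 1, 1, 1, 1, 1, 1, 1, 1, 1, 1, 1, 1, 1, 1, 1].
sign(π) = (−1)^{n − #cycles} = (−1)^{115−69} = (−1)^46 = +1.

+1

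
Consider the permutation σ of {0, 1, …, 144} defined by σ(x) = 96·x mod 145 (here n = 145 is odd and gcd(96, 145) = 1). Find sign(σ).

+1

Trace 141: π^k(141) = [141, 51, 111, 71, 1, 96, 81] for k=0..6.
π_96 has 15 disjoint cycles with lengths [14, 14, 14, 14, 14, 14, 14, 14, 14, 14, 1, 1, 1, 1, 1] on {0,…,144}.
15 cycles on 145: each ℓ→(−1)^(ℓ−1), product (−1)^130 = +1.
Zolotarev: (96|145) = +1, matching the cycle-count sign.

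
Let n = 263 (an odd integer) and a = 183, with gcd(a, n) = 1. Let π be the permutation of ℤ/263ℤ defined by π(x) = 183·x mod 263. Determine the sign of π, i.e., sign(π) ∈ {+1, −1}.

Start at x=31: 31 → 150 → 98 → 50 → 208 → 192 → 157 → … (one orbit).
Cycle type of π: 131×2 + 1; total 3 cycles.
n − c = 263 − 3 = 260; sign = (−1)^260 = +1.

+1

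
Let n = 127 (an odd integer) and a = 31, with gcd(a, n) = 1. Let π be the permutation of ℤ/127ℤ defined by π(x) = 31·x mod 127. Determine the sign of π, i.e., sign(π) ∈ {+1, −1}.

+1

Orbit of 34 under x↦31x: [34, 38, 35, 69, 107, 15, 84]… (length divides ord_127(31)).
Cycle lengths of π_31 on ℤ/127ℤ: [63, 63, 1]; 3 cycles in total.
127 − 3 = 124 transpositions; sign(π) = (−1)^124 = +1.
Via Zolotarev, sign(π_{31}) = (31|127) = +1.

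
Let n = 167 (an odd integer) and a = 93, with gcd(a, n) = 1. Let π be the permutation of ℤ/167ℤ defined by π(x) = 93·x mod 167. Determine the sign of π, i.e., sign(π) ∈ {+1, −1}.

+1

Start at x=2: 2 → 19 → 97 → 3 → 112 → 62 → 88 → … (one orbit).
Decompose π into cycles: lengths [83, 83, 1] (3 cycles, including the fixed point 0).
3 cycles on 167: each ℓ→(−1)^(ℓ−1), product (−1)^164 = +1.
Check: (93/167) = +1 by Zolotarev.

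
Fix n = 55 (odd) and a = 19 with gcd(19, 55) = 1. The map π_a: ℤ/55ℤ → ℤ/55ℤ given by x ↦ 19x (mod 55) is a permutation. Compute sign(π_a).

-1

Start at x=29: 29 → 1 → 19 → 31 → 39 → 26 → 54 → … (one orbit).
Decompose π into cycles: lengths [10, 10, 10, 10, 10, 2, 2, 1] (8 cycles, including the fixed point 0).
n − c = 55 − 8 = 47; sign = (−1)^47 = -1.
Zolotarev: (19|55) = -1, matching the cycle-count sign.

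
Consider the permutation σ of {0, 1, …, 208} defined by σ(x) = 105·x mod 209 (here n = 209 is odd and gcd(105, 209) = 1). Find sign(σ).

+1

Orbit of 189 under x↦105x: [189, 199, 204, 102, 51, 130, 65]… (length divides ord_209(105)).
The orbit structure of x ↦ 105x mod 209: 5 orbits of sizes [90, 90, 18, 10, 1].
n − c = 209 − 5 = 204; sign = (−1)^204 = +1.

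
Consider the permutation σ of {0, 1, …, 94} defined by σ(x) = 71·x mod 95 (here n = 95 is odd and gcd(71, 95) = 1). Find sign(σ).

-1

Start at x=81: 81 → 51 → 11 → 21 → 66 → 31 → 16 → … (one orbit).
The orbit structure of x ↦ 71x mod 95: 10 orbits of sizes [18, 18, 18, 18, 18, 1, 1, 1, 1, 1].
sign(π) = (−1)^{n − #cycles} = (−1)^{95−10} = (−1)^85 = -1.
(71|95)_J = -1 (Zolotarev's lemma cross-check).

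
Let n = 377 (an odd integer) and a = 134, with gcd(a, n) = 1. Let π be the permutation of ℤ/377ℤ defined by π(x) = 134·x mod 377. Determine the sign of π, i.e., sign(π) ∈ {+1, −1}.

-1

Trace 160: π^k(160) = [160, 328, 220, 74, 114, 196, 251] for k=0..6.
Cycle type of π: 84×4 + 28 + 6×2 + 1; total 8 cycles.
n − c = 377 − 8 = 369; sign = (−1)^369 = -1.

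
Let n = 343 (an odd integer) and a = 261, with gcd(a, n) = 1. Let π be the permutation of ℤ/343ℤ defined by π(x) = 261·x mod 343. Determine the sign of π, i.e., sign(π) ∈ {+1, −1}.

+1

Trace 316: π^k(316) = [316, 156, 242, 50, 16, 60, 225] for k=0..6.
7 cycles of lengths [147, 147, 21, 21, 3, 3, 1].
7 cycles on 343: each ℓ→(−1)^(ℓ−1), product (−1)^336 = +1.
Zolotarev: (261|343) = +1, matching the cycle-count sign.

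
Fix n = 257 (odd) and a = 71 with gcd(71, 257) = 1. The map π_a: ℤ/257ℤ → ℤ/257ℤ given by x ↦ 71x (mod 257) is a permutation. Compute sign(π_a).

Orbit of 236 under x↦71x: [236, 51, 23, 91, 36, 243, 34]… (length divides ord_257(71)).
π_71 has 2 disjoint cycles with lengths [256, 1] on {0,…,256}.
sign(π) = (−1)^{n − #cycles} = (−1)^{257−2} = (−1)^255 = -1.

-1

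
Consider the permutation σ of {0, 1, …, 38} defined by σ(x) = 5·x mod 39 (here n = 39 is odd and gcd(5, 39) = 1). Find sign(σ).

Orbit of 25 under x↦5x: [25, 8, 1, 5]… (length divides ord_39(5)).
Cycle lengths of π_5 on ℤ/39ℤ: [4, 4, 4, 4, 4, 4, 4, 4, 4, 2, 1]; 11 cycles in total.
Σ(ℓ_i−1) = 39−11 = 28; sign = (−1)^28 = +1.
(5|39)_J = +1 (Zolotarev's lemma cross-check).

+1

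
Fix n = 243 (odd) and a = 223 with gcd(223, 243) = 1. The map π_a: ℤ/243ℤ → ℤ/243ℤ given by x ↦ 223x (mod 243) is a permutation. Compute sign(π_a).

+1

Orbit of 76 under x↦223x: [76, 181, 25, 229, 37, 232, 220]… (length divides ord_243(223)).
Decompose π into cycles: lengths [81, 81, 27, 27, 9, 9, 3, 3, 1, 1, 1] (11 cycles, including the fixed point 0).
With 11 cycles on 243 points, sign = (−1)^{243−11} = +1.
The Jacobi symbol (223|243) = +1 (Zolotarev) agrees.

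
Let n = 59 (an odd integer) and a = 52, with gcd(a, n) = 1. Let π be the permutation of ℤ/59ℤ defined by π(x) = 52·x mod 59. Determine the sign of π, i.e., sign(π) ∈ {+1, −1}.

-1

Start at x=31: 31 → 19 → 44 → 46 → 32 → 12 → 34 → … (one orbit).
Decompose π into cycles: lengths [58, 1] (2 cycles, including the fixed point 0).
n − c = 59 − 2 = 57; sign = (−1)^57 = -1.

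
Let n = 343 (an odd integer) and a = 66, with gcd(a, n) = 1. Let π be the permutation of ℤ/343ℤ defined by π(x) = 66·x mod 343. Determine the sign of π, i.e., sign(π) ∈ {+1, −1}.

-1

Start at x=104: 104 → 4 → 264 → 274 → 248 → 247 → 181 → … (one orbit).
The orbit structure of x ↦ 66x mod 343: 4 orbits of sizes [294, 42, 6, 1].
Σ(ℓ_i−1) = 343−4 = 339; sign = (−1)^339 = -1.
Via Zolotarev, sign(π_{66}) = (66|343) = -1.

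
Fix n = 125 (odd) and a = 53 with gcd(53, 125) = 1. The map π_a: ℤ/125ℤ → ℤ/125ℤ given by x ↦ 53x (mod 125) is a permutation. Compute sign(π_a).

Orbit of 56 under x↦53x: [56, 93, 54, 112, 61, 108, 99]… (length divides ord_125(53)).
4 cycles of lengths [100, 20, 4, 1].
Σ(ℓ_i−1) = 125−4 = 121; sign = (−1)^121 = -1.
Zolotarev: (53|125) = -1, matching the cycle-count sign.

-1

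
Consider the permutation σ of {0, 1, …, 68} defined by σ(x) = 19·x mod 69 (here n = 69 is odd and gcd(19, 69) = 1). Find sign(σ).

Orbit of 4 under x↦19x: [4, 7, 64, 43, 58, 67, 31]… (length divides ord_69(19)).
6 cycles of lengths [22, 22, 22, 1, 1, 1].
69 − 6 = 63 transpositions; sign(π) = (−1)^63 = -1.

-1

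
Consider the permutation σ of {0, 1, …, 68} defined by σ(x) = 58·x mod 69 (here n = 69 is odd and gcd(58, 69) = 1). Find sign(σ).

Orbit of 64 under x↦58x: [64, 55, 16, 31, 4, 25, 1]… (length divides ord_69(58)).
Cycle type of π: 11×6 + 1×3; total 9 cycles.
n − c = 69 − 9 = 60; sign = (−1)^60 = +1.

+1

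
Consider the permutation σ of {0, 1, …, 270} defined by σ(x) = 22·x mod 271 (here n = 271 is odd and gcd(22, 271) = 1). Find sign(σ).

+1

Trace 32: π^k(32) = [32, 162, 41, 89, 61, 258, 256] for k=0..6.
π_22 has 3 disjoint cycles with lengths [135, 135, 1] on {0,…,270}.
With 3 cycles on 271 points, sign = (−1)^{271−3} = +1.
(22|271)_J = +1 (Zolotarev's lemma cross-check).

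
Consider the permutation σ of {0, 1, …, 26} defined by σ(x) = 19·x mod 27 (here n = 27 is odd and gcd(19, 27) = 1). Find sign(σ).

Start at x=1: 1 → 19 → 10 → 1 (one orbit).
15 cycles of lengths [3, 3, 3, 3, 3, 3, 1, 1, 1, 1, 1, 1, 1, 1, 1].
15 cycles on 27: each ℓ→(−1)^(ℓ−1), product (−1)^12 = +1.

+1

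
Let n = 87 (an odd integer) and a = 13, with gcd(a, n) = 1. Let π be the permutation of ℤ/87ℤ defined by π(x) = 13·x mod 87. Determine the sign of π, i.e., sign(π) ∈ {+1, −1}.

+1

Start at x=52: 52 → 67 → 1 → 13 → 82 → 22 → 25 → … (one orbit).
π_13 has 9 disjoint cycles with lengths [14, 14, 14, 14, 14, 14, 1, 1, 1] on {0,…,86}.
9 cycles on 87: each ℓ→(−1)^(ℓ−1), product (−1)^78 = +1.
The Jacobi symbol (13|87) = +1 (Zolotarev) agrees.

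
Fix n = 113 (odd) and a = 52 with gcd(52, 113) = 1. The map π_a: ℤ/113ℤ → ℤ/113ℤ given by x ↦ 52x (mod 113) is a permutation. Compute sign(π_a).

Trace 88: π^k(88) = [88, 56, 87, 4, 95, 81, 31] for k=0..6.
π_52 has 3 disjoint cycles with lengths [56, 56, 1] on {0,…,112}.
113 − 3 = 110 transpositions; sign(π) = (−1)^110 = +1.

+1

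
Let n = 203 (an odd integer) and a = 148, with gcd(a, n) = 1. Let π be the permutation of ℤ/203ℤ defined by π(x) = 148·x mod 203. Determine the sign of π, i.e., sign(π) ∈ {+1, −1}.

-1

Orbit of 22 under x↦148x: [22, 8, 169, 43, 71, 155, 1]… (length divides ord_203(148)).
Cycle lengths of π_148 on ℤ/203ℤ: [28, 28, 28, 28, 28, 28, 28, 1, 1, 1, 1, 1, 1, 1]; 14 cycles in total.
n − c = 203 − 14 = 189; sign = (−1)^189 = -1.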